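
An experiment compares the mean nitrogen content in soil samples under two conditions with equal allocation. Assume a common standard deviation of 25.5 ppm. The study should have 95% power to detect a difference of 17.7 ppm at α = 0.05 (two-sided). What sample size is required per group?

54 per group

For two equal groups, n per group = 2·((z_{α/2} + z_β)·σ/δ)².
z_{α/2} = 1.960; z_β = 1.645 (power 95%).
n = 2 × (3.605 × 25.5 / 17.7)² = 2 × 26.97 = 53.94
Round up: n = 54 per group.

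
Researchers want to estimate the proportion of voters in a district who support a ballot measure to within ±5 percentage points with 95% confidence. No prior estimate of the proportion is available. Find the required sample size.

For a proportion with margin E = 0.05 at 95% confidence, z = 1.960.
With no prior estimate, use p = 0.5, which maximizes p(1−p) at 0.25.
n = 0.25 × (z/E)² = 0.25 × (1.960/0.05)² = 384.16
Round up: n = 385.

n = 385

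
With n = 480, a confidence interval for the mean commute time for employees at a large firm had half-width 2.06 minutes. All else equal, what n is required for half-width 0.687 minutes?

Margin of error scales as 1/√n, so n₂ = n₁·(E₁/E₂)².
n₂ = 480 × (2.06/0.687)² = 480 × 8.991 = 4315.68
Round up: n₂ = 4316.

4316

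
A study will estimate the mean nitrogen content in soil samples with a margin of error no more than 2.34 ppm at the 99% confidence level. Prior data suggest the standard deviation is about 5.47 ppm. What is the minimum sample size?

37

For a mean, the margin of error is E = z·σ/√n, so n = (zσ/E)².
At 99% confidence, z = 2.576.
n = (2.576 × 5.47 / 2.34)² = 36.26
Round up: n = 37.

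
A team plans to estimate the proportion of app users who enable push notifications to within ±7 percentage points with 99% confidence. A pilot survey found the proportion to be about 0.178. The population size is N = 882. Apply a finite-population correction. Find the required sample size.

162

For a proportion with margin E = 0.07 at 99% confidence, z = 2.576.
n = p̂(1−p̂)(z/E)² = 0.178 × 0.822 × (2.576/0.07)² = 198.15 — call this n₀.
Finite-population correction with N = 882: n = n₀ / (1 + (n₀−1)/N) = 198.15 / 1.224 = 161.89
Round up: n = 162.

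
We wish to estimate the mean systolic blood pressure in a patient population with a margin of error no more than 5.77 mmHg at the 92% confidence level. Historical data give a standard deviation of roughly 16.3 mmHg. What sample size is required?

n = 25

For a mean, the margin of error is E = z·σ/√n, so n = (zσ/E)².
At 92% confidence, z = 1.751.
n = (1.751 × 16.3 / 5.77)² = 24.47
Round up: n = 25.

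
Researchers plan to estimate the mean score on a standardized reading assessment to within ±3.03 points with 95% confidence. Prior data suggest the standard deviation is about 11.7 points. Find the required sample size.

For a mean, the margin of error is E = z·σ/√n, so n = (zσ/E)².
At 95% confidence, z = 1.960.
n = (1.960 × 11.7 / 3.03)² = 57.28
Round up: n = 58.

n = 58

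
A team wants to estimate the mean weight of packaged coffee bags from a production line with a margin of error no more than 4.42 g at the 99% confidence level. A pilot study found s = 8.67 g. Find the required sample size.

26

For a mean, the margin of error is E = z·σ/√n, so n = (zσ/E)².
At 99% confidence, z = 2.576.
n = (2.576 × 8.67 / 4.42)² = 25.53
Round up: n = 26.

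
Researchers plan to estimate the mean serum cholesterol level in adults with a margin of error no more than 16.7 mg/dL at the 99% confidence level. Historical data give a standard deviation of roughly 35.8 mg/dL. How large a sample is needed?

For a mean, the margin of error is E = z·σ/√n, so n = (zσ/E)².
At 99% confidence, z = 2.576.
n = (2.576 × 35.8 / 16.7)² = 30.49
Round up: n = 31.

n = 31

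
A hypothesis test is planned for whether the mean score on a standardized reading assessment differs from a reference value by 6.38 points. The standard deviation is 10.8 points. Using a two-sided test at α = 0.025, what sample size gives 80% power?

28

For a one-sample z-test, n = ((z_{α/2} + z_β)·σ/δ)².
z_{α/2} = 2.241 (two-sided α = 0.025); z_β = 0.842 (power 80% → β = 0.2).
n = (3.083 × 10.8 / 6.38)² = 27.24
Round up: n = 28.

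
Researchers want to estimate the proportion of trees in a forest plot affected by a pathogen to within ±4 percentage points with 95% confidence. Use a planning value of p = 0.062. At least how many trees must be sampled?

n = 140

For a proportion with margin E = 0.04 at 95% confidence, z = 1.960.
n = p̂(1−p̂)(z/E)² = 0.062 × 0.938 × (1.960/0.04)² = 139.63
Round up: n = 140.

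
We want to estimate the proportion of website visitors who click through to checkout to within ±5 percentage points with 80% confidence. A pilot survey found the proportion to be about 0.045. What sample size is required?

For a proportion with margin E = 0.05 at 80% confidence, z = 1.282.
n = p̂(1−p̂)(z/E)² = 0.045 × 0.955 × (1.282/0.05)² = 28.25
Round up: n = 29.

29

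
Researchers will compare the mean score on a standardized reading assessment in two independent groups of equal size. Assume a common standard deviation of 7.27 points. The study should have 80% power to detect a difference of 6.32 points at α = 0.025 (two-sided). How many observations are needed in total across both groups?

52 total

For two equal groups, n per group = 2·((z_{α/2} + z_β)·σ/δ)².
z_{α/2} = 2.241; z_β = 0.842 (power 80%).
n = 2 × (3.083 × 7.27 / 6.32)² = 2 × 12.58 = 25.16
Round up: n = 26 per group.
Total across both groups: 2 × 26 = 52.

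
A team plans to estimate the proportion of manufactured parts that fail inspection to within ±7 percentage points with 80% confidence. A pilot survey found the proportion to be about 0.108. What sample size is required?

33

For a proportion with margin E = 0.07 at 80% confidence, z = 1.282.
n = p̂(1−p̂)(z/E)² = 0.108 × 0.892 × (1.282/0.07)² = 32.31
Round up: n = 33.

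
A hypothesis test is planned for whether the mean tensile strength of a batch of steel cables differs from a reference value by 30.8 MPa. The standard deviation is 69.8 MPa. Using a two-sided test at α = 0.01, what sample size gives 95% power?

92

For a one-sample z-test, n = ((z_{α/2} + z_β)·σ/δ)².
z_{α/2} = 2.576 (two-sided α = 0.01); z_β = 1.645 (power 95% → β = 0.05).
n = (4.221 × 69.8 / 30.8)² = 91.50
Round up: n = 92.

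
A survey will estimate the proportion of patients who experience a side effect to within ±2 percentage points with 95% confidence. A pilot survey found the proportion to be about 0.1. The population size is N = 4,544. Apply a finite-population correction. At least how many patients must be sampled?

727

For a proportion with margin E = 0.02 at 95% confidence, z = 1.960.
n = p̂(1−p̂)(z/E)² = 0.1 × 0.9 × (1.960/0.02)² = 864.36 — call this n₀.
Finite-population correction with N = 4,544: n = n₀ / (1 + (n₀−1)/N) = 864.36 / 1.19 = 726.35
Round up: n = 727.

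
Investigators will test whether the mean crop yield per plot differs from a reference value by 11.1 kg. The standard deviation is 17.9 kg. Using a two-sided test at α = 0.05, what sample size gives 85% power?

24

For a one-sample z-test, n = ((z_{α/2} + z_β)·σ/δ)².
z_{α/2} = 1.960 (two-sided α = 0.05); z_β = 1.036 (power 85% → β = 0.15).
n = (2.996 × 17.9 / 11.1)² = 23.34
Round up: n = 24.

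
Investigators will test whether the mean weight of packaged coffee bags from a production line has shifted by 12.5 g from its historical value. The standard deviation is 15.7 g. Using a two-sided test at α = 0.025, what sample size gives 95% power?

24

For a one-sample z-test, n = ((z_{α/2} + z_β)·σ/δ)².
z_{α/2} = 2.241 (two-sided α = 0.025); z_β = 1.645 (power 95% → β = 0.05).
n = (3.886 × 15.7 / 12.5)² = 23.82
Round up: n = 24.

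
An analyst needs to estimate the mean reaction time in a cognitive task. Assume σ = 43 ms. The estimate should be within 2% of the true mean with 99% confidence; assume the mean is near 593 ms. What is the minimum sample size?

n = 88

For a mean, the margin of error is E = z·σ/√n, so n = (zσ/E)².
At 99% confidence, z = 2.576.
E = 2% of 593 = 11.86 ms.
n = (2.576 × 43 / 11.86)² = 87.23
Round up: n = 88.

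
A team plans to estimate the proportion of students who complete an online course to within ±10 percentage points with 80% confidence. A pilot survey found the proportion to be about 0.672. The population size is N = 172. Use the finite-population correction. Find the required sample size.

31

For a proportion with margin E = 0.1 at 80% confidence, z = 1.282.
n = p̂(1−p̂)(z/E)² = 0.672 × 0.328 × (1.282/0.1)² = 36.23 — call this n₀.
Finite-population correction with N = 172: n = n₀ / (1 + (n₀−1)/N) = 36.23 / 1.205 = 30.07
Round up: n = 31.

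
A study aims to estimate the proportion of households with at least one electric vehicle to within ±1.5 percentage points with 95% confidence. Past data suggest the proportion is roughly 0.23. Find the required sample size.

For a proportion with margin E = 0.015 at 95% confidence, z = 1.960.
n = p̂(1−p̂)(z/E)² = 0.23 × 0.77 × (1.960/0.015)² = 3023.77
Round up: n = 3024.

3024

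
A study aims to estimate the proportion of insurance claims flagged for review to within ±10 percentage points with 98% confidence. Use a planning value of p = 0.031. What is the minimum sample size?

17

For a proportion with margin E = 0.1 at 98% confidence, z = 2.326.
n = p̂(1−p̂)(z/E)² = 0.031 × 0.969 × (2.326/0.1)² = 16.25
Round up: n = 17.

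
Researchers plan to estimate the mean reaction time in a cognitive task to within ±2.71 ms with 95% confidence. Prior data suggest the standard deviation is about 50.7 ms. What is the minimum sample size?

1345

For a mean, the margin of error is E = z·σ/√n, so n = (zσ/E)².
At 95% confidence, z = 1.960.
n = (1.960 × 50.7 / 2.71)² = 1344.59
Round up: n = 1345.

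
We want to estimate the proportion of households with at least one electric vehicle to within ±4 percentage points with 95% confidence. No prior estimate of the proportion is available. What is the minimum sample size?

601

For a proportion with margin E = 0.04 at 95% confidence, z = 1.960.
With no prior estimate, use p = 0.5, which maximizes p(1−p) at 0.25.
n = 0.25 × (z/E)² = 0.25 × (1.960/0.04)² = 600.25
Round up: n = 601.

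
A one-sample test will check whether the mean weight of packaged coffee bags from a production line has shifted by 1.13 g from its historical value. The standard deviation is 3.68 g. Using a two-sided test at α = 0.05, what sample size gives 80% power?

For a one-sample z-test, n = ((z_{α/2} + z_β)·σ/δ)².
z_{α/2} = 1.960 (two-sided α = 0.05); z_β = 0.842 (power 80% → β = 0.2).
n = (2.802 × 3.68 / 1.13)² = 83.27
Round up: n = 84.

n = 84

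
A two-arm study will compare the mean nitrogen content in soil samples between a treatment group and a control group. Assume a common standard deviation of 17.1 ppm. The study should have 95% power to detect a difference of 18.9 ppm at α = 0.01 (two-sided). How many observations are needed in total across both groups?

For two equal groups, n per group = 2·((z_{α/2} + z_β)·σ/δ)².
z_{α/2} = 2.576; z_β = 1.645 (power 95%).
n = 2 × (4.221 × 17.1 / 18.9)² = 2 × 14.58 = 29.16
Round up: n = 30 per group.
Total across both groups: 2 × 30 = 60.

60 total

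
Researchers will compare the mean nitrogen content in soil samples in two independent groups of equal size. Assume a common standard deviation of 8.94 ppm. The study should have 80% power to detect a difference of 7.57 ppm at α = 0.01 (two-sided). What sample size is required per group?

33 per group

For two equal groups, n per group = 2·((z_{α/2} + z_β)·σ/δ)².
z_{α/2} = 2.576; z_β = 0.842 (power 80%).
n = 2 × (3.418 × 8.94 / 7.57)² = 2 × 16.29 = 32.58
Round up: n = 33 per group.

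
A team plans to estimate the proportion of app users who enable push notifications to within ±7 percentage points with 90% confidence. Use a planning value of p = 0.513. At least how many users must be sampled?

138

For a proportion with margin E = 0.07 at 90% confidence, z = 1.645.
n = p̂(1−p̂)(z/E)² = 0.513 × 0.487 × (1.645/0.07)² = 137.97
Round up: n = 138.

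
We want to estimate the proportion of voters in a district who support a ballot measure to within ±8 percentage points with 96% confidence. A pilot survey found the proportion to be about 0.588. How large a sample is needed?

160

For a proportion with margin E = 0.08 at 96% confidence, z = 2.054.
n = p̂(1−p̂)(z/E)² = 0.588 × 0.412 × (2.054/0.08)² = 159.70
Round up: n = 160.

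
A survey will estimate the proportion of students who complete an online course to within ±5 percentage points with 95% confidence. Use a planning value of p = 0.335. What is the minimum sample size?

For a proportion with margin E = 0.05 at 95% confidence, z = 1.960.
n = p̂(1−p̂)(z/E)² = 0.335 × 0.665 × (1.960/0.05)² = 342.32
Round up: n = 343.

n = 343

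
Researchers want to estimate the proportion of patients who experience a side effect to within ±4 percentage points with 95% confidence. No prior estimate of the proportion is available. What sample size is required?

For a proportion with margin E = 0.04 at 95% confidence, z = 1.960.
With no prior estimate, use p = 0.5, which maximizes p(1−p) at 0.25.
n = 0.25 × (z/E)² = 0.25 × (1.960/0.04)² = 600.25
Round up: n = 601.

601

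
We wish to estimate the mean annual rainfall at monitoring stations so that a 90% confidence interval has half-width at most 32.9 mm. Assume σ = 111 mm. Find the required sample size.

31

For a mean, the margin of error is E = z·σ/√n, so n = (zσ/E)².
At 90% confidence, z = 1.645.
n = (1.645 × 111 / 32.9)² = 30.80
Round up: n = 31.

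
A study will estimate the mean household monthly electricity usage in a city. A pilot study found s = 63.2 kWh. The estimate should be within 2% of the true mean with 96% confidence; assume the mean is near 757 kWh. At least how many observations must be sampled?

74

For a mean, the margin of error is E = z·σ/√n, so n = (zσ/E)².
At 96% confidence, z = 2.054.
E = 2% of 757 = 15.14 kWh.
n = (2.054 × 63.2 / 15.14)² = 73.52
Round up: n = 74.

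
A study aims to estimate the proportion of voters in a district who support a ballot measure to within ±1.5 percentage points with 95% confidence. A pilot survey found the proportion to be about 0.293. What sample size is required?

For a proportion with margin E = 0.015 at 95% confidence, z = 1.960.
n = p̂(1−p̂)(z/E)² = 0.293 × 0.707 × (1.960/0.015)² = 3536.85
Round up: n = 3537.

3537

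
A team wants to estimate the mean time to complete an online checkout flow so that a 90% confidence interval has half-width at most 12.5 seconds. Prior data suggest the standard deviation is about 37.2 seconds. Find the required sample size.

For a mean, the margin of error is E = z·σ/√n, so n = (zσ/E)².
At 90% confidence, z = 1.645.
n = (1.645 × 37.2 / 12.5)² = 23.97
Round up: n = 24.

24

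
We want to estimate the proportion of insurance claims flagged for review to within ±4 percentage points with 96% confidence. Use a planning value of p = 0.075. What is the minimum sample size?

For a proportion with margin E = 0.04 at 96% confidence, z = 2.054.
n = p̂(1−p̂)(z/E)² = 0.075 × 0.925 × (2.054/0.04)² = 182.93
Round up: n = 183.

n = 183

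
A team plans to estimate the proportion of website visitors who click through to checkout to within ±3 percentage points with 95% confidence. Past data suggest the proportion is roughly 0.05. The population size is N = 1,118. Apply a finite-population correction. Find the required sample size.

For a proportion with margin E = 0.03 at 95% confidence, z = 1.960.
n = p̂(1−p̂)(z/E)² = 0.05 × 0.95 × (1.960/0.03)² = 202.75 — call this n₀.
Finite-population correction with N = 1,118: n = n₀ / (1 + (n₀−1)/N) = 202.75 / 1.18 = 171.82
Round up: n = 172.

172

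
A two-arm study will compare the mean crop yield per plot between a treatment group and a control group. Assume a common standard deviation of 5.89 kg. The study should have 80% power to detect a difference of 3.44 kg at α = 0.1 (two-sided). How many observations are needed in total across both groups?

For two equal groups, n per group = 2·((z_{α/2} + z_β)·σ/δ)².
z_{α/2} = 1.645; z_β = 0.842 (power 80%).
n = 2 × (2.487 × 5.89 / 3.44)² = 2 × 18.13 = 36.26
Round up: n = 37 per group.
Total across both groups: 2 × 37 = 74.

74 total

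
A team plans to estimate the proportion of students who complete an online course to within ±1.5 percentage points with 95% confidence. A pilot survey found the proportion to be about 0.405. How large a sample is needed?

For a proportion with margin E = 0.015 at 95% confidence, z = 1.960.
n = p̂(1−p̂)(z/E)² = 0.405 × 0.595 × (1.960/0.015)² = 4114.35
Round up: n = 4115.

4115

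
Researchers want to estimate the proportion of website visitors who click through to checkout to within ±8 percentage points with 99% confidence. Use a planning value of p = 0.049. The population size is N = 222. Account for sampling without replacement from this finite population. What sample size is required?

n = 40

For a proportion with margin E = 0.08 at 99% confidence, z = 2.576.
n = p̂(1−p̂)(z/E)² = 0.049 × 0.951 × (2.576/0.08)² = 48.32 — call this n₀.
Finite-population correction with N = 222: n = n₀ / (1 + (n₀−1)/N) = 48.32 / 1.213 = 39.84
Round up: n = 40.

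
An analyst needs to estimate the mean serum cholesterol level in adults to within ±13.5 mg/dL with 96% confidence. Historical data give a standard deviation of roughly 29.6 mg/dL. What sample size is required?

For a mean, the margin of error is E = z·σ/√n, so n = (zσ/E)².
At 96% confidence, z = 2.054.
n = (2.054 × 29.6 / 13.5)² = 20.28
Round up: n = 21.

21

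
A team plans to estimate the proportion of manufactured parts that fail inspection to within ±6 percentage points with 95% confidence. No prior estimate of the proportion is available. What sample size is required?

267

For a proportion with margin E = 0.06 at 95% confidence, z = 1.960.
With no prior estimate, use p = 0.5, which maximizes p(1−p) at 0.25.
n = 0.25 × (z/E)² = 0.25 × (1.960/0.06)² = 266.78
Round up: n = 267.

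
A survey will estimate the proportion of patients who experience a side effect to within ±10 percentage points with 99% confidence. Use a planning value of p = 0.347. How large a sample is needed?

For a proportion with margin E = 0.1 at 99% confidence, z = 2.576.
n = p̂(1−p̂)(z/E)² = 0.347 × 0.653 × (2.576/0.1)² = 150.36
Round up: n = 151.

n = 151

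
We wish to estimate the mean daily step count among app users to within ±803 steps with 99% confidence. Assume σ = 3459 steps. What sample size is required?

For a mean, the margin of error is E = z·σ/√n, so n = (zσ/E)².
At 99% confidence, z = 2.576.
n = (2.576 × 3459 / 803)² = 123.13
Round up: n = 124.

124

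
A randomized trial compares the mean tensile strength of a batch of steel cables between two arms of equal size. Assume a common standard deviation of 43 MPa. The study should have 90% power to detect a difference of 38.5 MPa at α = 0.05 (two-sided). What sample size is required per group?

27 per group

For two equal groups, n per group = 2·((z_{α/2} + z_β)·σ/δ)².
z_{α/2} = 1.960; z_β = 1.282 (power 90%).
n = 2 × (3.242 × 43 / 38.5)² = 2 × 13.11 = 26.22
Round up: n = 27 per group.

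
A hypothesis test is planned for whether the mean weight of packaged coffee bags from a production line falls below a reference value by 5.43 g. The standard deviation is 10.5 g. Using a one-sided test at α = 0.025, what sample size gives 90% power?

For a one-sample z-test, n = ((z_α + z_β)·σ/δ)².
z_α = 1.960 (one-sided α = 0.025); z_β = 1.282 (power 90% → β = 0.1).
n = (3.242 × 10.5 / 5.43)² = 39.30
Round up: n = 40.

40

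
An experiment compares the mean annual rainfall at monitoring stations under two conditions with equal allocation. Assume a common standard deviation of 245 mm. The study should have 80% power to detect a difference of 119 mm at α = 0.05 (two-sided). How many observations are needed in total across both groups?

For two equal groups, n per group = 2·((z_{α/2} + z_β)·σ/δ)².
z_{α/2} = 1.960; z_β = 0.842 (power 80%).
n = 2 × (2.802 × 245 / 119)² = 2 × 33.28 = 66.56
Round up: n = 67 per group.
Total across both groups: 2 × 67 = 134.

134 total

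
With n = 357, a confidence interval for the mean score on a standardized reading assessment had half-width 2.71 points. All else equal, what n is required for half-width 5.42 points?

Margin of error scales as 1/√n, so n₂ = n₁·(E₁/E₂)².
n₂ = 357 × (2.71/5.42)² = 357 × 0.25 = 89.25
Round up: n₂ = 90.

90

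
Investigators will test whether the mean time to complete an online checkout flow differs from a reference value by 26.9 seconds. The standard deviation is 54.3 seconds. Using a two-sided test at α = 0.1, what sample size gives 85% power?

30

For a one-sample z-test, n = ((z_{α/2} + z_β)·σ/δ)².
z_{α/2} = 1.645 (two-sided α = 0.1); z_β = 1.036 (power 85% → β = 0.15).
n = (2.681 × 54.3 / 26.9)² = 29.29
Round up: n = 30.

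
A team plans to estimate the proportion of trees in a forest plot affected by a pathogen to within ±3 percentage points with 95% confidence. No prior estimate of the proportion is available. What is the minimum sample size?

For a proportion with margin E = 0.03 at 95% confidence, z = 1.960.
With no prior estimate, use p = 0.5, which maximizes p(1−p) at 0.25.
n = 0.25 × (z/E)² = 0.25 × (1.960/0.03)² = 1067.11
Round up: n = 1068.

1068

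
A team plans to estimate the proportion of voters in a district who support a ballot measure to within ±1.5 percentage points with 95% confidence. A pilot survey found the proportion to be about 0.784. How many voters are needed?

For a proportion with margin E = 0.015 at 95% confidence, z = 1.960.
n = p̂(1−p̂)(z/E)² = 0.784 × 0.216 × (1.960/0.015)² = 2891.34
Round up: n = 2892.

2892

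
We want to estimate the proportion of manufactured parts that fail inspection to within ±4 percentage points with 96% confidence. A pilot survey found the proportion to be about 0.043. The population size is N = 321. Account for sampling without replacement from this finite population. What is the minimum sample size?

For a proportion with margin E = 0.04 at 96% confidence, z = 2.054.
n = p̂(1−p̂)(z/E)² = 0.043 × 0.957 × (2.054/0.04)² = 108.51 — call this n₀.
Finite-population correction with N = 321: n = n₀ / (1 + (n₀−1)/N) = 108.51 / 1.335 = 81.28
Round up: n = 82.

82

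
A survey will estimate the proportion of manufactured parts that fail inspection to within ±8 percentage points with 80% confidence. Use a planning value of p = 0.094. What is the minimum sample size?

22

For a proportion with margin E = 0.08 at 80% confidence, z = 1.282.
n = p̂(1−p̂)(z/E)² = 0.094 × 0.906 × (1.282/0.08)² = 21.87
Round up: n = 22.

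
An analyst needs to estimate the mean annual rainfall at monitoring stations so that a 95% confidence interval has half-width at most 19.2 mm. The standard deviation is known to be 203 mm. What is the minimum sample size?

430

For a mean, the margin of error is E = z·σ/√n, so n = (zσ/E)².
At 95% confidence, z = 1.960.
n = (1.960 × 203 / 19.2)² = 429.44
Round up: n = 430.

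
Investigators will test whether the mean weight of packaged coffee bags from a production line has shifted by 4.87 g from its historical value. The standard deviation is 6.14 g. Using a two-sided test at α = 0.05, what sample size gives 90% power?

17

For a one-sample z-test, n = ((z_{α/2} + z_β)·σ/δ)².
z_{α/2} = 1.960 (two-sided α = 0.05); z_β = 1.282 (power 90% → β = 0.1).
n = (3.242 × 6.14 / 4.87)² = 16.71
Round up: n = 17.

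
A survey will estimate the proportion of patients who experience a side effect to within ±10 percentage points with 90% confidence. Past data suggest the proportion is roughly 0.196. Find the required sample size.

For a proportion with margin E = 0.1 at 90% confidence, z = 1.645.
n = p̂(1−p̂)(z/E)² = 0.196 × 0.804 × (1.645/0.1)² = 42.64
Round up: n = 43.

43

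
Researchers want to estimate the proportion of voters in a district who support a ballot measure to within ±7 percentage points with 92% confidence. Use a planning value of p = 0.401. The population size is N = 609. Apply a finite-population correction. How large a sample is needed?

For a proportion with margin E = 0.07 at 92% confidence, z = 1.751.
n = p̂(1−p̂)(z/E)² = 0.401 × 0.599 × (1.751/0.07)² = 150.30 — call this n₀.
Finite-population correction with N = 609: n = n₀ / (1 + (n₀−1)/N) = 150.30 / 1.245 = 120.72
Round up: n = 121.

121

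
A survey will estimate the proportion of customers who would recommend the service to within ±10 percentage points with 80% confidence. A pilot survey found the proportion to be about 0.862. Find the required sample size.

n = 20

For a proportion with margin E = 0.1 at 80% confidence, z = 1.282.
n = p̂(1−p̂)(z/E)² = 0.862 × 0.138 × (1.282/0.1)² = 19.55
Round up: n = 20.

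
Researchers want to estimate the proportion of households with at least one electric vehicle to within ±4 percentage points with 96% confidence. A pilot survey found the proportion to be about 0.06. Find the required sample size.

For a proportion with margin E = 0.04 at 96% confidence, z = 2.054.
n = p̂(1−p̂)(z/E)² = 0.06 × 0.94 × (2.054/0.04)² = 148.72
Round up: n = 149.

149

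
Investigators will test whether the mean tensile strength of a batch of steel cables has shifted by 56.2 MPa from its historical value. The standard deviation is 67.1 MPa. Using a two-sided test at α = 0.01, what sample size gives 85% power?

For a one-sample z-test, n = ((z_{α/2} + z_β)·σ/δ)².
z_{α/2} = 2.576 (two-sided α = 0.01); z_β = 1.036 (power 85% → β = 0.15).
n = (3.612 × 67.1 / 56.2)² = 18.60
Round up: n = 19.

19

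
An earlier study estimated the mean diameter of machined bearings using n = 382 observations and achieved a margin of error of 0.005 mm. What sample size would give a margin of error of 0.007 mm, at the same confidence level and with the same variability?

Margin of error scales as 1/√n, so n₂ = n₁·(E₁/E₂)².
n₂ = 382 × (0.005/0.007)² = 382 × 0.5102 = 194.90
Round up: n₂ = 195.

195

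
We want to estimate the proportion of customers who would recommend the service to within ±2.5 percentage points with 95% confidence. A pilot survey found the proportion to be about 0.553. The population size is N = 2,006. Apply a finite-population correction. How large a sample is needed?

For a proportion with margin E = 0.025 at 95% confidence, z = 1.960.
n = p̂(1−p̂)(z/E)² = 0.553 × 0.447 × (1.960/0.025)² = 1519.37 — call this n₀.
Finite-population correction with N = 2,006: n = n₀ / (1 + (n₀−1)/N) = 1519.37 / 1.757 = 864.75
Round up: n = 865.

865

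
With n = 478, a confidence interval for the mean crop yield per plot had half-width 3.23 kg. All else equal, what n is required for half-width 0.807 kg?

7658

Margin of error scales as 1/√n, so n₂ = n₁·(E₁/E₂)².
n₂ = 478 × (3.23/0.807)² = 478 × 16.02 = 7657.56
Round up: n₂ = 7658.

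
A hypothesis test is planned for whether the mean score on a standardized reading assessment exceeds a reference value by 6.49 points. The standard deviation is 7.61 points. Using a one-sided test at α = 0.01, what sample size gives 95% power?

n = 22

For a one-sample z-test, n = ((z_α + z_β)·σ/δ)².
z_α = 2.326 (one-sided α = 0.01); z_β = 1.645 (power 95% → β = 0.05).
n = (3.971 × 7.61 / 6.49)² = 21.68
Round up: n = 22.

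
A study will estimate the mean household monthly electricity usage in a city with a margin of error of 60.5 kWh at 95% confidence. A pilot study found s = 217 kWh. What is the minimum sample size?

For a mean, the margin of error is E = z·σ/√n, so n = (zσ/E)².
At 95% confidence, z = 1.960.
n = (1.960 × 217 / 60.5)² = 49.42
Round up: n = 50.

n = 50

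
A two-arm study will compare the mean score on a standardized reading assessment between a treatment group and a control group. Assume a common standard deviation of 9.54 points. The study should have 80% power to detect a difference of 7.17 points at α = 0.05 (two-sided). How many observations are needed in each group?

28 per group

For two equal groups, n per group = 2·((z_{α/2} + z_β)·σ/δ)².
z_{α/2} = 1.960; z_β = 0.842 (power 80%).
n = 2 × (2.802 × 9.54 / 7.17)² = 2 × 13.90 = 27.80
Round up: n = 28 per group.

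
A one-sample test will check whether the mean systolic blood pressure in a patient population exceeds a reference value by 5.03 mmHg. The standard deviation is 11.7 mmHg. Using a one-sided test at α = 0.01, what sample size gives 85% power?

62

For a one-sample z-test, n = ((z_α + z_β)·σ/δ)².
z_α = 2.326 (one-sided α = 0.01); z_β = 1.036 (power 85% → β = 0.15).
n = (3.362 × 11.7 / 5.03)² = 61.15
Round up: n = 62.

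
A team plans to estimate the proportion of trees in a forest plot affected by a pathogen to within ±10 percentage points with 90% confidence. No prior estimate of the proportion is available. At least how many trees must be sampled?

68

For a proportion with margin E = 0.1 at 90% confidence, z = 1.645.
With no prior estimate, use p = 0.5, which maximizes p(1−p) at 0.25.
n = 0.25 × (z/E)² = 0.25 × (1.645/0.1)² = 67.65
Round up: n = 68.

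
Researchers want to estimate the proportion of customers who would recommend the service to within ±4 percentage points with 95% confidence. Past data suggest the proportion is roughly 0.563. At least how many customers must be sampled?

For a proportion with margin E = 0.04 at 95% confidence, z = 1.960.
n = p̂(1−p̂)(z/E)² = 0.563 × 0.437 × (1.960/0.04)² = 590.72
Round up: n = 591.

591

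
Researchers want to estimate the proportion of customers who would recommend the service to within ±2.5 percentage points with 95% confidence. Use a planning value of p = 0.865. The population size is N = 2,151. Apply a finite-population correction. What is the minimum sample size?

539

For a proportion with margin E = 0.025 at 95% confidence, z = 1.960.
n = p̂(1−p̂)(z/E)² = 0.865 × 0.135 × (1.960/0.025)² = 717.76 — call this n₀.
Finite-population correction with N = 2,151: n = n₀ / (1 + (n₀−1)/N) = 717.76 / 1.333 = 538.45
Round up: n = 539.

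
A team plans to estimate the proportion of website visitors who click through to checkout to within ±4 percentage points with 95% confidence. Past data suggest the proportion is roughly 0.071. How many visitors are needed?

159

For a proportion with margin E = 0.04 at 95% confidence, z = 1.960.
n = p̂(1−p̂)(z/E)² = 0.071 × 0.929 × (1.960/0.04)² = 158.37
Round up: n = 159.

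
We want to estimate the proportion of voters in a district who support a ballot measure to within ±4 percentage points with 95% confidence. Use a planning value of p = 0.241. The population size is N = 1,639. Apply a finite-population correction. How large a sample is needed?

347

For a proportion with margin E = 0.04 at 95% confidence, z = 1.960.
n = p̂(1−p̂)(z/E)² = 0.241 × 0.759 × (1.960/0.04)² = 439.19 — call this n₀.
Finite-population correction with N = 1,639: n = n₀ / (1 + (n₀−1)/N) = 439.19 / 1.267 = 346.64
Round up: n = 347.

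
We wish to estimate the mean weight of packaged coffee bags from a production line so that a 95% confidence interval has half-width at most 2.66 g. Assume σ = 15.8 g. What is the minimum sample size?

136

For a mean, the margin of error is E = z·σ/√n, so n = (zσ/E)².
At 95% confidence, z = 1.960.
n = (1.960 × 15.8 / 2.66)² = 135.54
Round up: n = 136.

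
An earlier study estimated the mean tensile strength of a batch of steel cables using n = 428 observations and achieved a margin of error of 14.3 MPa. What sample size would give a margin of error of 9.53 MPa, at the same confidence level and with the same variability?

n = 964

Margin of error scales as 1/√n, so n₂ = n₁·(E₁/E₂)².
n₂ = 428 × (14.3/9.53)² = 428 × 2.252 = 963.86
Round up: n₂ = 964.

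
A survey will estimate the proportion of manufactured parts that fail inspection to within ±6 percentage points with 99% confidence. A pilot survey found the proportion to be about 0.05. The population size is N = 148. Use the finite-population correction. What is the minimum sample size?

For a proportion with margin E = 0.06 at 99% confidence, z = 2.576.
n = p̂(1−p̂)(z/E)² = 0.05 × 0.95 × (2.576/0.06)² = 87.56 — call this n₀.
Finite-population correction with N = 148: n = n₀ / (1 + (n₀−1)/N) = 87.56 / 1.585 = 55.24
Round up: n = 56.

56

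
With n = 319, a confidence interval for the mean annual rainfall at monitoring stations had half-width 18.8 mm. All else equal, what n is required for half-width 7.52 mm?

n = 1994

Margin of error scales as 1/√n, so n₂ = n₁·(E₁/E₂)².
n₂ = 319 × (18.8/7.52)² = 319 × 6.25 = 1993.75
Round up: n₂ = 1994.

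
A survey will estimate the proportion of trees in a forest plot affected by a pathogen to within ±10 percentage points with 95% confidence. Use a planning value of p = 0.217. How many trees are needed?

For a proportion with margin E = 0.1 at 95% confidence, z = 1.960.
n = p̂(1−p̂)(z/E)² = 0.217 × 0.783 × (1.960/0.1)² = 65.27
Round up: n = 66.

66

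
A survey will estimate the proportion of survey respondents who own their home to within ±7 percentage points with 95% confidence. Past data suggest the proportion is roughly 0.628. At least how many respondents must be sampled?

n = 184

For a proportion with margin E = 0.07 at 95% confidence, z = 1.960.
n = p̂(1−p̂)(z/E)² = 0.628 × 0.372 × (1.960/0.07)² = 183.15
Round up: n = 184.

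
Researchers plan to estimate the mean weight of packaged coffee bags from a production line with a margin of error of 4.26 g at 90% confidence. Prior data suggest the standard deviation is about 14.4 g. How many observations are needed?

31

For a mean, the margin of error is E = z·σ/√n, so n = (zσ/E)².
At 90% confidence, z = 1.645.
n = (1.645 × 14.4 / 4.26)² = 30.92
Round up: n = 31.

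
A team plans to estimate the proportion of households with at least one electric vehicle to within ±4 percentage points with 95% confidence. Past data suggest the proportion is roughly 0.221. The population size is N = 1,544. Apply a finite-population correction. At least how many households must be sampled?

For a proportion with margin E = 0.04 at 95% confidence, z = 1.960.
n = p̂(1−p̂)(z/E)² = 0.221 × 0.779 × (1.960/0.04)² = 413.35 — call this n₀.
Finite-population correction with N = 1,544: n = n₀ / (1 + (n₀−1)/N) = 413.35 / 1.267 = 326.24
Round up: n = 327.

327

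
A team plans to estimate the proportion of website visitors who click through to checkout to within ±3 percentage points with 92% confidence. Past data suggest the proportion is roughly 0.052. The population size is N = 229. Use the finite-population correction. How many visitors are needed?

For a proportion with margin E = 0.03 at 92% confidence, z = 1.751.
n = p̂(1−p̂)(z/E)² = 0.052 × 0.948 × (1.751/0.03)² = 167.94 — call this n₀.
Finite-population correction with N = 229: n = n₀ / (1 + (n₀−1)/N) = 167.94 / 1.729 = 97.13
Round up: n = 98.

n = 98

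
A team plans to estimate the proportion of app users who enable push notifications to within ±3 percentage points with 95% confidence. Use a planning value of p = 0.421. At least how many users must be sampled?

For a proportion with margin E = 0.03 at 95% confidence, z = 1.960.
n = p̂(1−p̂)(z/E)² = 0.421 × 0.579 × (1.960/0.03)² = 1040.47
Round up: n = 1041.

1041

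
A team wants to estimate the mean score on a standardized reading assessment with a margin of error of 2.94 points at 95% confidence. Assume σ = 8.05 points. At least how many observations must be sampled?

29

For a mean, the margin of error is E = z·σ/√n, so n = (zσ/E)².
At 95% confidence, z = 1.960.
n = (1.960 × 8.05 / 2.94)² = 28.80
Round up: n = 29.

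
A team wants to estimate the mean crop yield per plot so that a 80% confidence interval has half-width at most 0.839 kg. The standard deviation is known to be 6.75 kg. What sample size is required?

For a mean, the margin of error is E = z·σ/√n, so n = (zσ/E)².
At 80% confidence, z = 1.282.
n = (1.282 × 6.75 / 0.839)² = 106.38
Round up: n = 107.

n = 107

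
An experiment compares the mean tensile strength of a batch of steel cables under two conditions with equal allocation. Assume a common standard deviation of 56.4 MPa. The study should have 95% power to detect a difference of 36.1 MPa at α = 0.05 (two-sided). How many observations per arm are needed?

64 per group

For two equal groups, n per group = 2·((z_{α/2} + z_β)·σ/δ)².
z_{α/2} = 1.960; z_β = 1.645 (power 95%).
n = 2 × (3.605 × 56.4 / 36.1)² = 2 × 31.72 = 63.44
Round up: n = 64 per group.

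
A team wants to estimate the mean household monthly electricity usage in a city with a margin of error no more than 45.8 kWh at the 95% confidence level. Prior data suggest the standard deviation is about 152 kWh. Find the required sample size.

For a mean, the margin of error is E = z·σ/√n, so n = (zσ/E)².
At 95% confidence, z = 1.960.
n = (1.960 × 152 / 45.8)² = 42.31
Round up: n = 43.

43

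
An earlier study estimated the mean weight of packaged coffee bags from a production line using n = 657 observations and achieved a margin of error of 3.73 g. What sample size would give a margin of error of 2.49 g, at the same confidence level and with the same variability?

Margin of error scales as 1/√n, so n₂ = n₁·(E₁/E₂)².
n₂ = 657 × (3.73/2.49)² = 657 × 2.244 = 1474.31
Round up: n₂ = 1475.

1475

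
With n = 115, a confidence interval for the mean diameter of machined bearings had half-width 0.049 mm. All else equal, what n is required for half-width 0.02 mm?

Margin of error scales as 1/√n, so n₂ = n₁·(E₁/E₂)².
n₂ = 115 × (0.049/0.02)² = 115 × 6.003 = 690.35
Round up: n₂ = 691.

691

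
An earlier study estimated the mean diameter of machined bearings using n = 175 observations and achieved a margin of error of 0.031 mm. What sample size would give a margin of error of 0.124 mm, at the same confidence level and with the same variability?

11

Margin of error scales as 1/√n, so n₂ = n₁·(E₁/E₂)².
n₂ = 175 × (0.031/0.124)² = 175 × 0.0625 = 10.94
Round up: n₂ = 11.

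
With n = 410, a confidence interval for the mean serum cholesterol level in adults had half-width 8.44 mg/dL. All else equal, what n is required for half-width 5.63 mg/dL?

Margin of error scales as 1/√n, so n₂ = n₁·(E₁/E₂)².
n₂ = 410 × (8.44/5.63)² = 410 × 2.247 = 921.27
Round up: n₂ = 922.

922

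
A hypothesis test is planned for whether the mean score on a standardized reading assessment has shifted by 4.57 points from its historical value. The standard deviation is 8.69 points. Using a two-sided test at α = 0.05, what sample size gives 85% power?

For a one-sample z-test, n = ((z_{α/2} + z_β)·σ/δ)².
z_{α/2} = 1.960 (two-sided α = 0.05); z_β = 1.036 (power 85% → β = 0.15).
n = (2.996 × 8.69 / 4.57)² = 32.46
Round up: n = 33.

33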